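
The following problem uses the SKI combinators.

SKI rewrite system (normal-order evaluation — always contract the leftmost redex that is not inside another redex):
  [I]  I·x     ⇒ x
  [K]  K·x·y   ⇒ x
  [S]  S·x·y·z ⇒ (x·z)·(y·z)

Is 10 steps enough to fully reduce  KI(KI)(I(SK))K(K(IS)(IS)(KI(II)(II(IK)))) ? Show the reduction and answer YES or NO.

Answer: NO — after 10 steps the term is S(I(IK)), not yet normal

Working:
  start: KI(KI)(I(SK))K(K(IS)(IS)(KI(II)(II(IK))))
  [1] I(I(SK))K(K(IS)(IS)(KI(II)(II(IK))))
  [2] I(SK)K(K(IS)(IS)(KI(II)(II(IK))))
  [3] SKK(K(IS)(IS)(KI(II)(II(IK))))
  [4] K(K(IS)(IS)(KI(II)(II(IK))))(K(K(IS)(IS)(KI(II)(II(IK)))))
  [5] K(IS)(IS)(KI(II)(II(IK)))
  [6] IS(KI(II)(II(IK)))
  [7] S(KI(II)(II(IK)))
  [8] S(I(II(IK)))
  [9] S(II(IK))
  [10] S(I(IK))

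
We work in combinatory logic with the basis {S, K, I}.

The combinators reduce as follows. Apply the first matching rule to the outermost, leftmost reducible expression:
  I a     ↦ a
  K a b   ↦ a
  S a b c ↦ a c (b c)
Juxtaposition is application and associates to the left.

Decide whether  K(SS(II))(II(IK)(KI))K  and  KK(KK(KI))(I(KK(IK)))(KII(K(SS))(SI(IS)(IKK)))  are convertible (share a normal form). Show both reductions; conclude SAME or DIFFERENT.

Answer: DIFFERENT — A ⇓ SKK, B ⇓ K

Working:
Term A:
  start: K(SS(II))(II(IK)(KI))K
  [1] SS(II)K
  [2] SK(IIK)
  [3] SK(IK)
  [4] SKK

Term B:
  start: KK(KK(KI))(I(KK(IK)))(KII(K(SS))(SI(IS)(IKK)))
  [1] K(I(KK(IK)))(KII(K(SS))(SI(IS)(IKK)))
  [2] I(KK(IK))
  [3] KK(IK)
  [4] K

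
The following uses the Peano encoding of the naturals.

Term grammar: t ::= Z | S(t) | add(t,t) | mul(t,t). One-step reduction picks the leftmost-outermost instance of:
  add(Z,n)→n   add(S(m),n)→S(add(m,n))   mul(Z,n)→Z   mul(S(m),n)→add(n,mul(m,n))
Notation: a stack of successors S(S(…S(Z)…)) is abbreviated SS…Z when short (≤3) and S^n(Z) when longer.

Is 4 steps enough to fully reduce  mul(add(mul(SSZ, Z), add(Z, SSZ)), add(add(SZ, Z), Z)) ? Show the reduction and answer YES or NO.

  start: mul(add(mul(SSZ, Z), add(Z, SSZ)), add(add(SZ, Z), Z))
  [1] mul(add(add(Z, mul(SZ, Z)), add(Z, SSZ)), add(add(SZ, Z), Z))
  [2] mul(add(mul(SZ, Z), add(Z, SSZ)), add(add(SZ, Z), Z))
  [3] mul(add(add(Z, mul(Z, Z)), add(Z, SSZ)), add(add(SZ, Z), Z))
  [4] mul(add(mul(Z, Z), add(Z, SSZ)), add(add(SZ, Z), Z))

Answer: NO — after 4 steps the term is mul(add(mul(Z, Z), add(Z, SSZ)), add(add(SZ, Z), Z)), not yet normal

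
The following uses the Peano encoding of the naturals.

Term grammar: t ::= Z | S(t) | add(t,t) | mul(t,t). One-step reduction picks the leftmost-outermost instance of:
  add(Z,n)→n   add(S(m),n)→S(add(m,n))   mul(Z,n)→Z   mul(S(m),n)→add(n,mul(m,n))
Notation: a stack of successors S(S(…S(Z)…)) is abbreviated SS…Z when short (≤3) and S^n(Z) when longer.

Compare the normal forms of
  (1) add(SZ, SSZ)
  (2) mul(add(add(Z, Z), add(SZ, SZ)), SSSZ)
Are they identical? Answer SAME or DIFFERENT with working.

Term A:
  start: add(SZ, SSZ)
  [1] S(add(Z, SSZ))
  [2] SSSZ

Term B:
  start: mul(add(add(Z, Z), add(SZ, SZ)), SSSZ)
  [1] mul(add(Z, add(SZ, SZ)), SSSZ)
  [2] mul(add(SZ, SZ), SSSZ)
  [3] mul(S(add(Z, SZ)), SSSZ)
  [4] add(SSSZ, mul(add(Z, SZ), SSSZ))
  [5] S(add(SSZ, mul(add(Z, SZ), SSSZ)))
  [6] S(S(add(SZ, mul(add(Z, SZ), SSSZ))))
  [7] S(S(S(add(Z, mul(add(Z, SZ), SSSZ)))))
  [8] S(S(S(mul(add(Z, SZ), SSSZ))))
  [9] S(S(S(mul(SZ, SSSZ))))
  [10] S(S(S(add(SSSZ, mul(Z, SSSZ)))))
  [11] S(S(S(S(add(SSZ, mul(Z, SSSZ))))))
  [12] S(S(S(S(S(add(SZ, mul(Z, SSSZ)))))))
  [13] S(S(S(S(S(S(add(Z, mul(Z, SSSZ))))))))
  [14] S(S(S(S(S(S(mul(Z, SSSZ)))))))
  [15] S^6(Z)

Answer: DIFFERENT — A ⇓ SSSZ, B ⇓ S^6(Z)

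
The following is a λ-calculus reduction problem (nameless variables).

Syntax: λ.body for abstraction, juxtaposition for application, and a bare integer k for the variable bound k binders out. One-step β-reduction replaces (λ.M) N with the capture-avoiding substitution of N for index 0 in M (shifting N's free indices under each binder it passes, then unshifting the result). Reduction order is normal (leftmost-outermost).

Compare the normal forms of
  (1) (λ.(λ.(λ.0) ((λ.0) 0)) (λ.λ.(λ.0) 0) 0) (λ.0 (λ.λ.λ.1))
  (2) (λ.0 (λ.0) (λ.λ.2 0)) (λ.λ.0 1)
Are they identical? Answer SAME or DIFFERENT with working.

Term A:
  start: (λ.(λ.(λ.0) ((λ.0) 0)) (λ.λ.(λ.0) 0) 0) (λ.0 (λ.λ.λ.1))
  →1  (λ.(λ.0) ((λ.0) 0)) (λ.λ.(λ.0) 0) (λ.0 (λ.λ.λ.1))
  →2  (λ.0) ((λ.0) (λ.λ.(λ.0) 0)) (λ.0 (λ.λ.λ.1))
  →3  (λ.0) (λ.λ.(λ.0) 0) (λ.0 (λ.λ.λ.1))
  →4  (λ.λ.(λ.0) 0) (λ.0 (λ.λ.λ.1))
  →5  λ.(λ.0) 0
  →6  λ.0

Term B:
  start: (λ.0 (λ.0) (λ.λ.2 0)) (λ.λ.0 1)
  →1  (λ.λ.0 1) (λ.0) (λ.λ.(λ.λ.0 1) 0)
  →2  (λ.0 (λ.0)) (λ.λ.(λ.λ.0 1) 0)
  →3  (λ.λ.(λ.λ.0 1) 0) (λ.0)
  →4  λ.(λ.λ.0 1) 0
  →5  λ.λ.0 1

Answer: DIFFERENT — A ⇓ λ.0, B ⇓ λ.λ.0 1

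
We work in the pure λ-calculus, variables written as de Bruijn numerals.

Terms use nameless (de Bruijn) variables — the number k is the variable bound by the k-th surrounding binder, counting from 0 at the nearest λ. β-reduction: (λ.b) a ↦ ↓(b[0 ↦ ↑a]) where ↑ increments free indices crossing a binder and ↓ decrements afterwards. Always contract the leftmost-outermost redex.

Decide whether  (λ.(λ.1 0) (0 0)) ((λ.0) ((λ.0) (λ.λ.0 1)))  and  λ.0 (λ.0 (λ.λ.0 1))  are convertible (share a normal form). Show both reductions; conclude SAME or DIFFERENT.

Answer: SAME — A ⇓ λ.0 (λ.0 (λ.λ.0 1)), B ⇓ λ.0 (λ.0 (λ.λ.0 1))

Derivation:
Term A:
  start: (λ.(λ.1 0) (0 0)) ((λ.0) ((λ.0) (λ.λ.0 1)))
  [1] (λ.(λ.0) ((λ.0) (λ.λ.0 1)) 0) ((λ.0) ((λ.0) (λ.λ.0 1)) ((λ.0) ((λ.0) (λ.λ.0 1))))
  [2] (λ.0) ((λ.0) (λ.λ.0 1)) ((λ.0) ((λ.0) (λ.λ.0 1)) ((λ.0) ((λ.0) (λ.λ.0 1))))
  [3] (λ.0) (λ.λ.0 1) ((λ.0) ((λ.0) (λ.λ.0 1)) ((λ.0) ((λ.0) (λ.λ.0 1))))
  [4] (λ.λ.0 1) ((λ.0) ((λ.0) (λ.λ.0 1)) ((λ.0) ((λ.0) (λ.λ.0 1))))
  [5] λ.0 ((λ.0) ((λ.0) (λ.λ.0 1)) ((λ.0) ((λ.0) (λ.λ.0 1))))
  [6] λ.0 ((λ.0) (λ.λ.0 1) ((λ.0) ((λ.0) (λ.λ.0 1))))
  [7] λ.0 ((λ.λ.0 1) ((λ.0) ((λ.0) (λ.λ.0 1))))
  [8] λ.0 (λ.0 ((λ.0) ((λ.0) (λ.λ.0 1))))
  [9] λ.0 (λ.0 ((λ.0) (λ.λ.0 1)))
  [10] λ.0 (λ.0 (λ.λ.0 1))

Term B:
  start: λ.0 (λ.0 (λ.λ.0 1))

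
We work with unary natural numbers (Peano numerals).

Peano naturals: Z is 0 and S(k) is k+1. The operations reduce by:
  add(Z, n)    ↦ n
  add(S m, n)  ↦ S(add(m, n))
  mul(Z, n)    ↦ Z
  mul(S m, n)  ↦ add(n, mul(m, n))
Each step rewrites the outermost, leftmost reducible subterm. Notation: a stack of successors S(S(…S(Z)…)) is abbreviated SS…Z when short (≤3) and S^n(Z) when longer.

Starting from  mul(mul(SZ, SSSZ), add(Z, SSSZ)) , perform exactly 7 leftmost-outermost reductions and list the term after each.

  start: mul(mul(SZ, SSSZ), add(Z, SSSZ))
  step 1: mul(add(SSSZ, mul(Z, SSSZ)), add(Z, SSSZ))
  step 2: mul(S(add(SSZ, mul(Z, SSSZ))), add(Z, SSSZ))
  step 3: add(add(Z, SSSZ), mul(add(SSZ, mul(Z, SSSZ)), add(Z, SSSZ)))
  step 4: add(SSSZ, mul(add(SSZ, mul(Z, SSSZ)), add(Z, SSSZ)))
  step 5: S(add(SSZ, mul(add(SSZ, mul(Z, SSSZ)), add(Z, SSSZ))))
  step 6: S(S(add(SZ, mul(add(SSZ, mul(Z, SSSZ)), add(Z, SSSZ)))))
  step 7: S(S(S(add(Z, mul(add(SSZ, mul(Z, SSSZ)), add(Z, SSSZ))))))

Answer: after 7 steps: S(S(S(add(Z, mul(add(SSZ, mul(Z, SSSZ)), add(Z, SSSZ))))))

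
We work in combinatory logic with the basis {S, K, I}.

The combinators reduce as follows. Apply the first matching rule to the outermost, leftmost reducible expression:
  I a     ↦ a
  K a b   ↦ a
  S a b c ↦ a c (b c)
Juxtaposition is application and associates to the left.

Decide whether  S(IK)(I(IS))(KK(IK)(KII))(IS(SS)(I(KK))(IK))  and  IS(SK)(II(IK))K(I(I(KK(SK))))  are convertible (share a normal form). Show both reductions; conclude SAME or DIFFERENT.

Answer: DIFFERENT — A ⇓ I, B ⇓ K

Reduction:
Term A:
  start: S(IK)(I(IS))(KK(IK)(KII))(IS(SS)(I(KK))(IK))
  →1  IK(KK(IK)(KII))(I(IS)(KK(IK)(KII)))(IS(SS)(I(KK))(IK))
  →2  K(KK(IK)(KII))(I(IS)(KK(IK)(KII)))(IS(SS)(I(KK))(IK))
  →3  KK(IK)(KII)(IS(SS)(I(KK))(IK))
  →4  K(KII)(IS(SS)(I(KK))(IK))
  →5  KII
  →6  I

Term B:
  start: IS(SK)(II(IK))K(I(I(KK(SK))))
  →1  S(SK)(II(IK))K(I(I(KK(SK))))
  →2  SKK(II(IK)K)(I(I(KK(SK))))
  →3  K(II(IK)K)(K(II(IK)K))(I(I(KK(SK))))
  →4  II(IK)K(I(I(KK(SK))))
  →5  I(IK)K(I(I(KK(SK))))
  →6  IKK(I(I(KK(SK))))
  →7  KK(I(I(KK(SK))))
  →8  K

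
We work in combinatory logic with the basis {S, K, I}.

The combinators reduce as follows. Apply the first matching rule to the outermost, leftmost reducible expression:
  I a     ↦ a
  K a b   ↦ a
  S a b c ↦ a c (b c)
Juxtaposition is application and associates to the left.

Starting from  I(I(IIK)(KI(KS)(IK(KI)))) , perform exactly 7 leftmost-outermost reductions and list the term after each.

  start: I(I(IIK)(KI(KS)(IK(KI))))
  [1] I(IIK)(KI(KS)(IK(KI)))
  [2] IIK(KI(KS)(IK(KI)))
  [3] IK(KI(KS)(IK(KI)))
  [4] K(KI(KS)(IK(KI)))
  [5] K(I(IK(KI)))
  [6] K(IK(KI))
  [7] K(K(KI))

Answer: after 7 steps: K(K(KI))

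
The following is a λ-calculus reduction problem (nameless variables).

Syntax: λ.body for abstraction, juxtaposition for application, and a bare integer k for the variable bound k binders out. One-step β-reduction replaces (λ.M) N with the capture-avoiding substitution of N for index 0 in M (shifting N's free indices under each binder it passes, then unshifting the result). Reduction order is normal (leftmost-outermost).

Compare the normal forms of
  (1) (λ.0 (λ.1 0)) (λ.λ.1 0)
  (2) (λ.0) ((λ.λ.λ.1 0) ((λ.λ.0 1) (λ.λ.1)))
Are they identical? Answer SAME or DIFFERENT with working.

Answer: SAME — A ⇓ λ.λ.1 0, B ⇓ λ.λ.1 0

Derivation:
Term A:
  start: (λ.0 (λ.1 0)) (λ.λ.1 0)
  step 1: (λ.λ.1 0) (λ.(λ.λ.1 0) 0)
  step 2: λ.(λ.(λ.λ.1 0) 0) 0
  step 3: λ.(λ.λ.1 0) 0
  step 4: λ.λ.1 0

Term B:
  start: (λ.0) ((λ.λ.λ.1 0) ((λ.λ.0 1) (λ.λ.1)))
  step 1: (λ.λ.λ.1 0) ((λ.λ.0 1) (λ.λ.1))
  step 2: λ.λ.1 0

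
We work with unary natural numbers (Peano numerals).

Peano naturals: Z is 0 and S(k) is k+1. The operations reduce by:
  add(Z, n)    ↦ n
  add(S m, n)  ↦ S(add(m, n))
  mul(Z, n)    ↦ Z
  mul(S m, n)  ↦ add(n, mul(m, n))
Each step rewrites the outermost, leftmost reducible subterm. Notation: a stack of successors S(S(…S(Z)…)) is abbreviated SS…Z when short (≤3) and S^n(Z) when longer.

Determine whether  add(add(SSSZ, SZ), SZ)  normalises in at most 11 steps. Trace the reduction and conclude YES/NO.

Answer: YES — reaches normal form S^5(Z) in 9 ≤ 11 steps

Working:
  start: add(add(SSSZ, SZ), SZ)
  step 1: add(S(add(SSZ, SZ)), SZ)
  step 2: S(add(add(SSZ, SZ), SZ))
  step 3: S(add(S(add(SZ, SZ)), SZ))
  step 4: S(S(add(add(SZ, SZ), SZ)))
  step 5: S(S(add(S(add(Z, SZ)), SZ)))
  step 6: S(S(S(add(add(Z, SZ), SZ))))
  step 7: S(S(S(add(SZ, SZ))))
  step 8: S(S(S(S(add(Z, SZ)))))
  step 9: S^5(Z)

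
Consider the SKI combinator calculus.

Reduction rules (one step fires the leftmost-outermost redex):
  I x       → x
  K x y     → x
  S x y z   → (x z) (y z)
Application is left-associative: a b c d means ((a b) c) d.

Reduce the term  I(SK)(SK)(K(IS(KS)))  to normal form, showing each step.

  start: I(SK)(SK)(K(IS(KS)))
  step 1: SK(SK)(K(IS(KS)))
  step 2: K(K(IS(KS)))(SK(K(IS(KS))))
  step 3: K(IS(KS))
  step 4: K(S(KS))

Answer: normal form = K(S(KS))  (in 4 steps)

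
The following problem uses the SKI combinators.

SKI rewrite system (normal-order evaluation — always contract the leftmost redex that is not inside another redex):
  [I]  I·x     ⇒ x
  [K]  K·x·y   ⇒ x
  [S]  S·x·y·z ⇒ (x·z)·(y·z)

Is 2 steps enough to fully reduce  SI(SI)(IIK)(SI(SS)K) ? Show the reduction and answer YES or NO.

  start: SI(SI)(IIK)(SI(SS)K)
  →1  I(IIK)(SI(IIK))(SI(SS)K)
  →2  IIK(SI(IIK))(SI(SS)K)

Answer: NO — after 2 steps the term is IIK(SI(IIK))(SI(SS)K), not yet normal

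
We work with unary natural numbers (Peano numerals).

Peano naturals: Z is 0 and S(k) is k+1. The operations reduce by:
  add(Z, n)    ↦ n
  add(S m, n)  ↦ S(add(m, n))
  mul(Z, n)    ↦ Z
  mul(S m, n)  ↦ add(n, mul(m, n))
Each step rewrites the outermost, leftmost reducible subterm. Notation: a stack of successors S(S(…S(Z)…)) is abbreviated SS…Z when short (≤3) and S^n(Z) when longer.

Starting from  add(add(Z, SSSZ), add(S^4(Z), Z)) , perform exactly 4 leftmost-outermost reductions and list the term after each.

Answer: after 4 steps: S(S(S(add(Z, add(S^4(Z), Z)))))

Working:
  start: add(add(Z, SSSZ), add(S^4(Z), Z))
  →1  add(SSSZ, add(S^4(Z), Z))
  →2  S(add(SSZ, add(S^4(Z), Z)))
  →3  S(S(add(SZ, add(S^4(Z), Z))))
  →4  S(S(S(add(Z, add(S^4(Z), Z)))))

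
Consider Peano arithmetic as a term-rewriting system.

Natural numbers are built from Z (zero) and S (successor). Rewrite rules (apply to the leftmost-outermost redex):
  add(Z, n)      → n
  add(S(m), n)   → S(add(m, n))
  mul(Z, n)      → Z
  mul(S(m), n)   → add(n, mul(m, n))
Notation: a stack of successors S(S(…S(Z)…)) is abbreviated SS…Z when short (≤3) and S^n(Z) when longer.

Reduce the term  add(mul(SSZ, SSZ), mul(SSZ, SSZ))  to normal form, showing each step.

  start: add(mul(SSZ, SSZ), mul(SSZ, SSZ))
  [1] add(add(SSZ, mul(SZ, SSZ)), mul(SSZ, SSZ))
  [2] add(S(add(SZ, mul(SZ, SSZ))), mul(SSZ, SSZ))
  [3] S(add(add(SZ, mul(SZ, SSZ)), mul(SSZ, SSZ)))
  [4] S(add(S(add(Z, mul(SZ, SSZ))), mul(SSZ, SSZ)))
  [5] S(S(add(add(Z, mul(SZ, SSZ)), mul(SSZ, SSZ))))
  [6] S(S(add(mul(SZ, SSZ), mul(SSZ, SSZ))))
  [7] S(S(add(add(SSZ, mul(Z, SSZ)), mul(SSZ, SSZ))))
  [8] S(S(add(S(add(SZ, mul(Z, SSZ))), mul(SSZ, SSZ))))
  [9] S(S(S(add(add(SZ, mul(Z, SSZ)), mul(SSZ, SSZ)))))
  [10] S(S(S(add(S(add(Z, mul(Z, SSZ))), mul(SSZ, SSZ)))))
  [11] S(S(S(S(add(add(Z, mul(Z, SSZ)), mul(SSZ, SSZ))))))
  [12] S(S(S(S(add(mul(Z, SSZ), mul(SSZ, SSZ))))))
  [13] S(S(S(S(add(Z, mul(SSZ, SSZ))))))
  [14] S(S(S(S(mul(SSZ, SSZ)))))
  [15] S(S(S(S(add(SSZ, mul(SZ, SSZ))))))
  [16] S(S(S(S(S(add(SZ, mul(SZ, SSZ)))))))
  [17] S(S(S(S(S(S(add(Z, mul(SZ, SSZ))))))))
  [18] S(S(S(S(S(S(mul(SZ, SSZ)))))))
  [19] S(S(S(S(S(S(add(SSZ, mul(Z, SSZ))))))))
  [20] S(S(S(S(S(S(S(add(SZ, mul(Z, SSZ)))))))))
  [21] S(S(S(S(S(S(S(S(add(Z, mul(Z, SSZ))))))))))
  [22] S(S(S(S(S(S(S(S(mul(Z, SSZ)))))))))
  [23] S^8(Z)

Answer: normal form = S^8(Z)  (in 23 steps)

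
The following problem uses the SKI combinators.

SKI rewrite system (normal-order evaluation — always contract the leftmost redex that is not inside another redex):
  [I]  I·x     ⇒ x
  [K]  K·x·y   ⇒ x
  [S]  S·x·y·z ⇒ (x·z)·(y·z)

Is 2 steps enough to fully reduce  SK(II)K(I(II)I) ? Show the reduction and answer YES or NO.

Answer: NO — after 2 steps the term is K(I(II)I), not yet normal

Reduction:
  start: SK(II)K(I(II)I)
  [1] KK(IIK)(I(II)I)
  [2] K(I(II)I)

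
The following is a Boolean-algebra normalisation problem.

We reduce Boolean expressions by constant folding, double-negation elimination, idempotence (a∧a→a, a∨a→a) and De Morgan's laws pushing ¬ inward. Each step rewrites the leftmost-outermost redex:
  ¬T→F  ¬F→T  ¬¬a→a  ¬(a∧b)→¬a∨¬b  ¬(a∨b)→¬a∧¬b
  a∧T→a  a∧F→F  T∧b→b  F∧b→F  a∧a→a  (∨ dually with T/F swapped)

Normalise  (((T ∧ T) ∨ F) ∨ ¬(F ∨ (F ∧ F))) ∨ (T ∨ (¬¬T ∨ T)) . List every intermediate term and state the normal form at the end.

Answer: normal form = T  (in 4 steps)

Reduction:
  start: (((T ∧ T) ∨ F) ∨ ¬(F ∨ (F ∧ F))) ∨ (T ∨ (¬¬T ∨ T))
  →1  ((T ∧ T) ∨ ¬(F ∨ (F ∧ F))) ∨ (T ∨ (¬¬T ∨ T))
  →2  (T ∨ ¬(F ∨ (F ∧ F))) ∨ (T ∨ (¬¬T ∨ T))
  →3  T ∨ (T ∨ (¬¬T ∨ T))
  →4  T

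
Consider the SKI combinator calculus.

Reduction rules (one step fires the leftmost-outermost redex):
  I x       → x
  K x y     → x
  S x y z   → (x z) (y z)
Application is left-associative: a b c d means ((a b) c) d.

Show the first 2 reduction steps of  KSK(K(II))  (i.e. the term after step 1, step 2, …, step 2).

Answer: after 2 steps: S(KI)

Working:
  start: KSK(K(II))
  →1  S(K(II))
  →2  S(KI)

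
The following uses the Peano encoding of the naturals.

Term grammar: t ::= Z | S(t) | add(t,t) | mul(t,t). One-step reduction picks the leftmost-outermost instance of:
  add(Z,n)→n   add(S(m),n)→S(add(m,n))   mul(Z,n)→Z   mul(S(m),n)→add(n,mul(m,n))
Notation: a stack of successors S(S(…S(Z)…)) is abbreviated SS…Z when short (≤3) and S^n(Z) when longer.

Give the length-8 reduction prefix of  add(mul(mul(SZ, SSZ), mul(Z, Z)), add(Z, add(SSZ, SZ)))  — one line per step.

  start: add(mul(mul(SZ, SSZ), mul(Z, Z)), add(Z, add(SSZ, SZ)))
  [1] add(mul(add(SSZ, mul(Z, SSZ)), mul(Z, Z)), add(Z, add(SSZ, SZ)))
  [2] add(mul(S(add(SZ, mul(Z, SSZ))), mul(Z, Z)), add(Z, add(SSZ, SZ)))
  [3] add(add(mul(Z, Z), mul(add(SZ, mul(Z, SSZ)), mul(Z, Z))), add(Z, add(SSZ, SZ)))
  [4] add(add(Z, mul(add(SZ, mul(Z, SSZ)), mul(Z, Z))), add(Z, add(SSZ, SZ)))
  [5] add(mul(add(SZ, mul(Z, SSZ)), mul(Z, Z)), add(Z, add(SSZ, SZ)))
  [6] add(mul(S(add(Z, mul(Z, SSZ))), mul(Z, Z)), add(Z, add(SSZ, SZ)))
  [7] add(add(mul(Z, Z), mul(add(Z, mul(Z, SSZ)), mul(Z, Z))), add(Z, add(SSZ, SZ)))
  [8] add(add(Z, mul(add(Z, mul(Z, SSZ)), mul(Z, Z))), add(Z, add(SSZ, SZ)))

Answer: after 8 steps: add(add(Z, mul(add(Z, mul(Z, SSZ)), mul(Z, Z))), add(Z, add(SSZ, SZ)))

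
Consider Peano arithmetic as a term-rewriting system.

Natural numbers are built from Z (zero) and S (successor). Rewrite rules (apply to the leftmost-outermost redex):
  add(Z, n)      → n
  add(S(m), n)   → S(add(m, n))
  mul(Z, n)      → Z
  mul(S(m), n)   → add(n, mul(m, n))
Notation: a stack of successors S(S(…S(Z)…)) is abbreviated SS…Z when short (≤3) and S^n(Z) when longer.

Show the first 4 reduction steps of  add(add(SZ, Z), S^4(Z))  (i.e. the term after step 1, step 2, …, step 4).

  start: add(add(SZ, Z), S^4(Z))
  [1] add(S(add(Z, Z)), S^4(Z))
  [2] S(add(add(Z, Z), S^4(Z)))
  [3] S(add(Z, S^4(Z)))
  [4] S^5(Z)

Answer: after 4 steps: S^5(Z)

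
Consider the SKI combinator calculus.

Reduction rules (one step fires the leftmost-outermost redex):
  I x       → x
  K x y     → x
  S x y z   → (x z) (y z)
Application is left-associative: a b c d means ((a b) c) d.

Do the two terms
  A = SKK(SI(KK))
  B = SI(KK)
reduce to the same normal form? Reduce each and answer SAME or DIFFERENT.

Answer: SAME — A ⇓ SI(KK), B ⇓ SI(KK)

Derivation:
Term A:
  start: SKK(SI(KK))
  step 1: K(SI(KK))(K(SI(KK)))
  step 2: SI(KK)

Term B:
  start: SI(KK)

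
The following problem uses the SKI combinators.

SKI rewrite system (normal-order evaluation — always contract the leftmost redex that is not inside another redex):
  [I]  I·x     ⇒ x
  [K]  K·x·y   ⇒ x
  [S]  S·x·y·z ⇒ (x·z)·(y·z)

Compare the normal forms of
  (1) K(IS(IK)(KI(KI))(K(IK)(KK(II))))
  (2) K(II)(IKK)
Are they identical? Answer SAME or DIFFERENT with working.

Term A:
  start: K(IS(IK)(KI(KI))(K(IK)(KK(II))))
  →1  K(S(IK)(KI(KI))(K(IK)(KK(II))))
  →2  K(IK(K(IK)(KK(II)))(KI(KI)(K(IK)(KK(II)))))
  →3  K(K(K(IK)(KK(II)))(KI(KI)(K(IK)(KK(II)))))
  →4  K(K(IK)(KK(II)))
  →5  K(IK)
  →6  KK

Term B:
  start: K(II)(IKK)
  →1  II
  →2  I

Answer: DIFFERENT — A ⇓ KK, B ⇓ I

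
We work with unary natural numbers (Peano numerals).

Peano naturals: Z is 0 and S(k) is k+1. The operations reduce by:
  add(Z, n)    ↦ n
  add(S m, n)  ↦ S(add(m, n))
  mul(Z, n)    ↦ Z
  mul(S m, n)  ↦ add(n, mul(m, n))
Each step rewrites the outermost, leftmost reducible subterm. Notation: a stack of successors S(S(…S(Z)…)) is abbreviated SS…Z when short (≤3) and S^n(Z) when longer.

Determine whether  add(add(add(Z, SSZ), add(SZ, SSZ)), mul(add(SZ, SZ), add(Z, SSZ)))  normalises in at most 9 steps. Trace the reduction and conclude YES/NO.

  start: add(add(add(Z, SSZ), add(SZ, SSZ)), mul(add(SZ, SZ), add(Z, SSZ)))
  [1] add(add(SSZ, add(SZ, SSZ)), mul(add(SZ, SZ), add(Z, SSZ)))
  [2] add(S(add(SZ, add(SZ, SSZ))), mul(add(SZ, SZ), add(Z, SSZ)))
  [3] S(add(add(SZ, add(SZ, SSZ)), mul(add(SZ, SZ), add(Z, SSZ))))
  [4] S(add(S(add(Z, add(SZ, SSZ))), mul(add(SZ, SZ), add(Z, SSZ))))
  [5] S(S(add(add(Z, add(SZ, SSZ)), mul(add(SZ, SZ), add(Z, SSZ)))))
  [6] S(S(add(add(SZ, SSZ), mul(add(SZ, SZ), add(Z, SSZ)))))
  [7] S(S(add(S(add(Z, SSZ)), mul(add(SZ, SZ), add(Z, SSZ)))))
  [8] S(S(S(add(add(Z, SSZ), mul(add(SZ, SZ), add(Z, SSZ))))))
  [9] S(S(S(add(SSZ, mul(add(SZ, SZ), add(Z, SSZ))))))

Answer: NO — after 9 steps the term is S(S(S(add(SSZ, mul(add(SZ, SZ), add(Z, SSZ)))))), not yet normal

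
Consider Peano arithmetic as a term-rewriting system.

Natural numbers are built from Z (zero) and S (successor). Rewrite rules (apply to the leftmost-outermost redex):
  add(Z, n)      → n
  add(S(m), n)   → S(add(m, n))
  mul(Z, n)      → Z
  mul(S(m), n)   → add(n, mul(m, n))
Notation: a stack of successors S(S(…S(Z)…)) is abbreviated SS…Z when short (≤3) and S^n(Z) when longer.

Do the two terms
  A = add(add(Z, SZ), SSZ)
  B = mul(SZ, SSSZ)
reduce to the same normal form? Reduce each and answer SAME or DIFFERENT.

Answer: SAME — A ⇓ SSSZ, B ⇓ SSSZ

Derivation:
Term A:
  start: add(add(Z, SZ), SSZ)
  step 1: add(SZ, SSZ)
  step 2: S(add(Z, SSZ))
  step 3: SSSZ

Term B:
  start: mul(SZ, SSSZ)
  step 1: add(SSSZ, mul(Z, SSSZ))
  step 2: S(add(SSZ, mul(Z, SSSZ)))
  step 3: S(S(add(SZ, mul(Z, SSSZ))))
  step 4: S(S(S(add(Z, mul(Z, SSSZ)))))
  step 5: S(S(S(mul(Z, SSSZ))))
  step 6: SSSZ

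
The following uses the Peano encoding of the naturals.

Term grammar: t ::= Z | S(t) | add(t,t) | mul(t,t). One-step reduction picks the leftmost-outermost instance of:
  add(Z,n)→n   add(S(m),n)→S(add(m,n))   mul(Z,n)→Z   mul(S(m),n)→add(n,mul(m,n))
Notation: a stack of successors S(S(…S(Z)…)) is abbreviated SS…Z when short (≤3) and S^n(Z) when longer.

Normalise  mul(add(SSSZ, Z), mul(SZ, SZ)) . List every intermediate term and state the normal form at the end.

  start: mul(add(SSSZ, Z), mul(SZ, SZ))
  →1  mul(S(add(SSZ, Z)), mul(SZ, SZ))
  →2  add(mul(SZ, SZ), mul(add(SSZ, Z), mul(SZ, SZ)))
  →3  add(add(SZ, mul(Z, SZ)), mul(add(SSZ, Z), mul(SZ, SZ)))
  →4  add(S(add(Z, mul(Z, SZ))), mul(add(SSZ, Z), mul(SZ, SZ)))
  →5  S(add(add(Z, mul(Z, SZ)), mul(add(SSZ, Z), mul(SZ, SZ))))
  →6  S(add(mul(Z, SZ), mul(add(SSZ, Z), mul(SZ, SZ))))
  →7  S(add(Z, mul(add(SSZ, Z), mul(SZ, SZ))))
  →8  S(mul(add(SSZ, Z), mul(SZ, SZ)))
  →9  S(mul(S(add(SZ, Z)), mul(SZ, SZ)))
  →10  S(add(mul(SZ, SZ), mul(add(SZ, Z), mul(SZ, SZ))))
  →11  S(add(add(SZ, mul(Z, SZ)), mul(add(SZ, Z), mul(SZ, SZ))))
  →12  S(add(S(add(Z, mul(Z, SZ))), mul(add(SZ, Z), mul(SZ, SZ))))
  →13  S(S(add(add(Z, mul(Z, SZ)), mul(add(SZ, Z), mul(SZ, SZ)))))
  →14  S(S(add(mul(Z, SZ), mul(add(SZ, Z), mul(SZ, SZ)))))
  →15  S(S(add(Z, mul(add(SZ, Z), mul(SZ, SZ)))))
  →16  S(S(mul(add(SZ, Z), mul(SZ, SZ))))
  →17  S(S(mul(S(add(Z, Z)), mul(SZ, SZ))))
  →18  S(S(add(mul(SZ, SZ), mul(add(Z, Z), mul(SZ, SZ)))))
  →19  S(S(add(add(SZ, mul(Z, SZ)), mul(add(Z, Z), mul(SZ, SZ)))))
  →20  S(S(add(S(add(Z, mul(Z, SZ))), mul(add(Z, Z), mul(SZ, SZ)))))
  →21  S(S(S(add(add(Z, mul(Z, SZ)), mul(add(Z, Z), mul(SZ, SZ))))))
  →22  S(S(S(add(mul(Z, SZ), mul(add(Z, Z), mul(SZ, SZ))))))
  →23  S(S(S(add(Z, mul(add(Z, Z), mul(SZ, SZ))))))
  →24  S(S(S(mul(add(Z, Z), mul(SZ, SZ)))))
  →25  S(S(S(mul(Z, mul(SZ, SZ)))))
  →26  SSSZ

Answer: normal form = SSSZ  (in 26 steps)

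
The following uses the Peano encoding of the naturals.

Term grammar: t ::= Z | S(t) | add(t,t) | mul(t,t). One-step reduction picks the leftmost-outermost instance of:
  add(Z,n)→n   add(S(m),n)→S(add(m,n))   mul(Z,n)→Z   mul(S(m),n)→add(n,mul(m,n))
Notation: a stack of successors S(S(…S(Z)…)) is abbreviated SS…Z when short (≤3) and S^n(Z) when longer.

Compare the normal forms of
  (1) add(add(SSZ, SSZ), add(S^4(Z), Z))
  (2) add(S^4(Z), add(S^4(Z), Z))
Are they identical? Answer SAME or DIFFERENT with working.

Term A:
  start: add(add(SSZ, SSZ), add(S^4(Z), Z))
  step 1: add(S(add(SZ, SSZ)), add(S^4(Z), Z))
  step 2: S(add(add(SZ, SSZ), add(S^4(Z), Z)))
  step 3: S(add(S(add(Z, SSZ)), add(S^4(Z), Z)))
  step 4: S(S(add(add(Z, SSZ), add(S^4(Z), Z))))
  step 5: S(S(add(SSZ, add(S^4(Z), Z))))
  step 6: S(S(S(add(SZ, add(S^4(Z), Z)))))
  step 7: S(S(S(S(add(Z, add(S^4(Z), Z))))))
  step 8: S(S(S(S(add(S^4(Z), Z)))))
  step 9: S(S(S(S(S(add(SSSZ, Z))))))
  step 10: S(S(S(S(S(S(add(SSZ, Z)))))))
  step 11: S(S(S(S(S(S(S(add(SZ, Z))))))))
  step 12: S(S(S(S(S(S(S(S(add(Z, Z)))))))))
  step 13: S^8(Z)

Term B:
  start: add(S^4(Z), add(S^4(Z), Z))
  step 1: S(add(SSSZ, add(S^4(Z), Z)))
  step 2: S(S(add(SSZ, add(S^4(Z), Z))))
  step 3: S(S(S(add(SZ, add(S^4(Z), Z)))))
  step 4: S(S(S(S(add(Z, add(S^4(Z), Z))))))
  step 5: S(S(S(S(add(S^4(Z), Z)))))
  step 6: S(S(S(S(S(add(SSSZ, Z))))))
  step 7: S(S(S(S(S(S(add(SSZ, Z)))))))
  step 8: S(S(S(S(S(S(S(add(SZ, Z))))))))
  step 9: S(S(S(S(S(S(S(S(add(Z, Z)))))))))
  step 10: S^8(Z)

Answer: SAME — A ⇓ S^8(Z), B ⇓ S^8(Z)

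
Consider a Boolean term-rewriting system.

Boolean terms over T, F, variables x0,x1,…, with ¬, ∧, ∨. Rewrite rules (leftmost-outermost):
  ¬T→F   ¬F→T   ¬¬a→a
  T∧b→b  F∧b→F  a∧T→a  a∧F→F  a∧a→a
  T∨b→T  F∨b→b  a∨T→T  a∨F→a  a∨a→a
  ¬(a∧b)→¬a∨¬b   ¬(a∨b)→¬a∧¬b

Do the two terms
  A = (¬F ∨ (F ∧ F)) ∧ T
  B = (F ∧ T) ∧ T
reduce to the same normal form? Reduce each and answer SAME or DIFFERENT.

Answer: DIFFERENT — A ⇓ T, B ⇓ F

Derivation:
Term A:
  start: (¬F ∨ (F ∧ F)) ∧ T
  step 1: ¬F ∨ (F ∧ F)
  step 2: T ∨ (F ∧ F)
  step 3: T

Term B:
  start: (F ∧ T) ∧ T
  step 1: F ∧ T
  step 2: F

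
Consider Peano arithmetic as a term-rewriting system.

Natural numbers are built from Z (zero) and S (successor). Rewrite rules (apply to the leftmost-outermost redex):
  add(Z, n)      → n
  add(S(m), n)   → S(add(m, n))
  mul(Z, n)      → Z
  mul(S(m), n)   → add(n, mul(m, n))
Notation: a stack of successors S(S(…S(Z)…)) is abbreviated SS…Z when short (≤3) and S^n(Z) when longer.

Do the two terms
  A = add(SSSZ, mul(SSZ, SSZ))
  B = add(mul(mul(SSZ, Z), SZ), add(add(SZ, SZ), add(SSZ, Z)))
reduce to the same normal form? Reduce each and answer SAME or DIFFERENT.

Answer: DIFFERENT — A ⇓ S^7(Z), B ⇓ S^4(Z)

Reduction:
Term A:
  start: add(SSSZ, mul(SSZ, SSZ))
  step 1: S(add(SSZ, mul(SSZ, SSZ)))
  step 2: S(S(add(SZ, mul(SSZ, SSZ))))
  step 3: S(S(S(add(Z, mul(SSZ, SSZ)))))
  step 4: S(S(S(mul(SSZ, SSZ))))
  step 5: S(S(S(add(SSZ, mul(SZ, SSZ)))))
  step 6: S(S(S(S(add(SZ, mul(SZ, SSZ))))))
  step 7: S(S(S(S(S(add(Z, mul(SZ, SSZ)))))))
  step 8: S(S(S(S(S(mul(SZ, SSZ))))))
  step 9: S(S(S(S(S(add(SSZ, mul(Z, SSZ)))))))
  step 10: S(S(S(S(S(S(add(SZ, mul(Z, SSZ))))))))
  step 11: S(S(S(S(S(S(S(add(Z, mul(Z, SSZ)))))))))
  step 12: S(S(S(S(S(S(S(mul(Z, SSZ))))))))
  step 13: S^7(Z)

Term B:
  start: add(mul(mul(SSZ, Z), SZ), add(add(SZ, SZ), add(SSZ, Z)))
  step 1: add(mul(add(Z, mul(SZ, Z)), SZ), add(add(SZ, SZ), add(SSZ, Z)))
  step 2: add(mul(mul(SZ, Z), SZ), add(add(SZ, SZ), add(SSZ, Z)))
  step 3: add(mul(add(Z, mul(Z, Z)), SZ), add(add(SZ, SZ), add(SSZ, Z)))
  step 4: add(mul(mul(Z, Z), SZ), add(add(SZ, SZ), add(SSZ, Z)))
  step 5: add(mul(Z, SZ), add(add(SZ, SZ), add(SSZ, Z)))
  step 6: add(Z, add(add(SZ, SZ), add(SSZ, Z)))
  step 7: add(add(SZ, SZ), add(SSZ, Z))
  step 8: add(S(add(Z, SZ)), add(SSZ, Z))
  step 9: S(add(add(Z, SZ), add(SSZ, Z)))
  step 10: S(add(SZ, add(SSZ, Z)))
  step 11: S(S(add(Z, add(SSZ, Z))))
  step 12: S(S(add(SSZ, Z)))
  step 13: S(S(S(add(SZ, Z))))
  step 14: S(S(S(S(add(Z, Z)))))
  step 15: S^4(Z)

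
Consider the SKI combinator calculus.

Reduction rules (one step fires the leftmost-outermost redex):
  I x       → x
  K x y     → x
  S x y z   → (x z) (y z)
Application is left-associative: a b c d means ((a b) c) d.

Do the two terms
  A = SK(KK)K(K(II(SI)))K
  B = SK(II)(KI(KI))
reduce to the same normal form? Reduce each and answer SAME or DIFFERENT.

Answer: DIFFERENT — A ⇓ K(SI), B ⇓ I

Working:
Term A:
  start: SK(KK)K(K(II(SI)))K
  [1] KK(KKK)(K(II(SI)))K
  [2] K(K(II(SI)))K
  [3] K(II(SI))
  [4] K(I(SI))
  [5] K(SI)

Term B:
  start: SK(II)(KI(KI))
  [1] K(KI(KI))(II(KI(KI)))
  [2] KI(KI)
  [3] I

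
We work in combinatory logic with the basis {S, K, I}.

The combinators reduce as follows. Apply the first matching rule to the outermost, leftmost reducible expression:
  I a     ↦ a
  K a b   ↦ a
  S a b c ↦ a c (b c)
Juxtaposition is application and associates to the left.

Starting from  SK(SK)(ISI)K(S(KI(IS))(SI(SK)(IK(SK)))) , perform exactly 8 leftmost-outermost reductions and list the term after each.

Answer: after 8 steps: K(S(KI(IS))(SI(SK)(IK(SK))))(SI(SK)(IK(SK))(K(S(KI(IS))(SI(SK)(IK(SK))))))

Reduction:
  start: SK(SK)(ISI)K(S(KI(IS))(SI(SK)(IK(SK))))
  step 1: K(ISI)(SK(ISI))K(S(KI(IS))(SI(SK)(IK(SK))))
  step 2: ISIK(S(KI(IS))(SI(SK)(IK(SK))))
  step 3: SIK(S(KI(IS))(SI(SK)(IK(SK))))
  step 4: I(S(KI(IS))(SI(SK)(IK(SK))))(K(S(KI(IS))(SI(SK)(IK(SK)))))
  step 5: S(KI(IS))(SI(SK)(IK(SK)))(K(S(KI(IS))(SI(SK)(IK(SK)))))
  step 6: KI(IS)(K(S(KI(IS))(SI(SK)(IK(SK)))))(SI(SK)(IK(SK))(K(S(KI(IS))(SI(SK)(IK(SK))))))
  step 7: I(K(S(KI(IS))(SI(SK)(IK(SK)))))(SI(SK)(IK(SK))(K(S(KI(IS))(SI(SK)(IK(SK))))))
  step 8: K(S(KI(IS))(SI(SK)(IK(SK))))(SI(SK)(IK(SK))(K(S(KI(IS))(SI(SK)(IK(SK))))))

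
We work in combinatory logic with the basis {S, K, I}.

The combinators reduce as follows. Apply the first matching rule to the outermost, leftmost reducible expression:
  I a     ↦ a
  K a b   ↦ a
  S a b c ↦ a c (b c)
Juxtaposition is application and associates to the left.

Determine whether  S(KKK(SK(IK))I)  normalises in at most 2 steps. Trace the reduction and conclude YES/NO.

  start: S(KKK(SK(IK))I)
  [1] S(K(SK(IK))I)
  [2] S(SK(IK))

Answer: NO — after 2 steps the term is S(SK(IK)), not yet normal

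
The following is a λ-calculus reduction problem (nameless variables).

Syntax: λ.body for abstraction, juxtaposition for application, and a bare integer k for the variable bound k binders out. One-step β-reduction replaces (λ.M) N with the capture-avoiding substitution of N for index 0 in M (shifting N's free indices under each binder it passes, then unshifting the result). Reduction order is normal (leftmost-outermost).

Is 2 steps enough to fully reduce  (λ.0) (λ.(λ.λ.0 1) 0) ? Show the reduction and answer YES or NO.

  start: (λ.0) (λ.(λ.λ.0 1) 0)
  [1] λ.(λ.λ.0 1) 0
  [2] λ.λ.0 1

Answer: YES — reaches normal form λ.λ.0 1 in 2 ≤ 2 steps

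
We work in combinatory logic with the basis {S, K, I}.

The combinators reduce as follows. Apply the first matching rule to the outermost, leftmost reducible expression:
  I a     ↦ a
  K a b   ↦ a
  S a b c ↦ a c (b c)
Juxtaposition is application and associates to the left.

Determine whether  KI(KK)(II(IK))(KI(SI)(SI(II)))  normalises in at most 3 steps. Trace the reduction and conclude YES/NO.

  start: KI(KK)(II(IK))(KI(SI)(SI(II)))
  [1] I(II(IK))(KI(SI)(SI(II)))
  [2] II(IK)(KI(SI)(SI(II)))
  [3] I(IK)(KI(SI)(SI(II)))

Answer: NO — after 3 steps the term is I(IK)(KI(SI)(SI(II))), not yet normal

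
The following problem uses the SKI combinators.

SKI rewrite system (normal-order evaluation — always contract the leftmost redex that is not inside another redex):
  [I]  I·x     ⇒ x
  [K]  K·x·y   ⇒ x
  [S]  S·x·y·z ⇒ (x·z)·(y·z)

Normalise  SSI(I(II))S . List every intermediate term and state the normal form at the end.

  start: SSI(I(II))S
  →1  S(I(II))(I(I(II)))S
  →2  I(II)S(I(I(II))S)
  →3  IIS(I(I(II))S)
  →4  IS(I(I(II))S)
  →5  S(I(I(II))S)
  →6  S(I(II)S)
  →7  S(IIS)
  →8  S(IS)
  →9  SS

Answer: normal form = SS  (in 9 steps)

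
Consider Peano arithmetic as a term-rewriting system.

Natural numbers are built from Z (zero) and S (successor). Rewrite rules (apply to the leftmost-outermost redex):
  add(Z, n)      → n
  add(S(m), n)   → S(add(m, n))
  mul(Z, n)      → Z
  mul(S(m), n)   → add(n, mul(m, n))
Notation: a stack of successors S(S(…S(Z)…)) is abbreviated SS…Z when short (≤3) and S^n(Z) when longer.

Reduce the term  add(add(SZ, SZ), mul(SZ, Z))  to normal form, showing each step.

  start: add(add(SZ, SZ), mul(SZ, Z))
  step 1: add(S(add(Z, SZ)), mul(SZ, Z))
  step 2: S(add(add(Z, SZ), mul(SZ, Z)))
  step 3: S(add(SZ, mul(SZ, Z)))
  step 4: S(S(add(Z, mul(SZ, Z))))
  step 5: S(S(mul(SZ, Z)))
  step 6: S(S(add(Z, mul(Z, Z))))
  step 7: S(S(mul(Z, Z)))
  step 8: SSZ

Answer: normal form = SSZ  (in 8 steps)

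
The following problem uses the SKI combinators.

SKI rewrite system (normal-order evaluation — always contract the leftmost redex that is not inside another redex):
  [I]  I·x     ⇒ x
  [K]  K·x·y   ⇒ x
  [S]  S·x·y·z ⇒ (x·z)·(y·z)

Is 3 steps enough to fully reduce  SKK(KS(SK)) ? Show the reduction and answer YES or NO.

  start: SKK(KS(SK))
  →1  K(KS(SK))(K(KS(SK)))
  →2  KS(SK)
  →3  S

Answer: YES — reaches normal form S in 3 ≤ 3 steps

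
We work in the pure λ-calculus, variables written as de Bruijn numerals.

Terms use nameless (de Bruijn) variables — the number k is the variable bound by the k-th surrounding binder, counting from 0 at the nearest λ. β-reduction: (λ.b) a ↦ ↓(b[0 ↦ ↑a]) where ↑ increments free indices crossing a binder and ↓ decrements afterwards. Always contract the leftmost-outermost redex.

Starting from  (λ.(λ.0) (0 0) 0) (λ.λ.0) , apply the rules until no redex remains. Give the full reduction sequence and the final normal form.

  start: (λ.(λ.0) (0 0) 0) (λ.λ.0)
  [1] (λ.0) ((λ.λ.0) (λ.λ.0)) (λ.λ.0)
  [2] (λ.λ.0) (λ.λ.0) (λ.λ.0)
  [3] (λ.0) (λ.λ.0)
  [4] λ.λ.0

Answer: normal form = λ.λ.0  (in 4 steps)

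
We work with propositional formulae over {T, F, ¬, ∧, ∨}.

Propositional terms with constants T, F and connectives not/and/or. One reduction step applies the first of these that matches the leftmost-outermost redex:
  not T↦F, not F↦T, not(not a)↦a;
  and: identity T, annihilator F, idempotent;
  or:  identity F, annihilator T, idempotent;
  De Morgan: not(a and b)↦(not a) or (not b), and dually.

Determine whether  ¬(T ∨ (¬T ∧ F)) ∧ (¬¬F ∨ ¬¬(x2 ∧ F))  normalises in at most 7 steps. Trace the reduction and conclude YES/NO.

Answer: YES — reaches normal form F in 4 ≤ 7 steps

Derivation:
  start: ¬(T ∨ (¬T ∧ F)) ∧ (¬¬F ∨ ¬¬(x2 ∧ F))
  step 1: (¬T ∧ ¬(¬T ∧ F)) ∧ (¬¬F ∨ ¬¬(x2 ∧ F))
  step 2: (F ∧ ¬(¬T ∧ F)) ∧ (¬¬F ∨ ¬¬(x2 ∧ F))
  step 3: F ∧ (¬¬F ∨ ¬¬(x2 ∧ F))
  step 4: F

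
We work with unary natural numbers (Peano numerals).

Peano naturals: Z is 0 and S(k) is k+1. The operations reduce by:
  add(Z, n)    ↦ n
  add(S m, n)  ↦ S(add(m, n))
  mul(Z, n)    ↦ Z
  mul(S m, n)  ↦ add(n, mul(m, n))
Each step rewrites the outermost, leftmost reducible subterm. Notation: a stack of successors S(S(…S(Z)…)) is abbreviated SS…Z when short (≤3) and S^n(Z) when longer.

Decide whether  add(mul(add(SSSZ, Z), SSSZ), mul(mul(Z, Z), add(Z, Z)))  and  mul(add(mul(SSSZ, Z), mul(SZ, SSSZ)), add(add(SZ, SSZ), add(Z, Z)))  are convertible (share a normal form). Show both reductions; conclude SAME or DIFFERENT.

Answer: SAME — A ⇓ S^9(Z), B ⇓ S^9(Z)

Working:
Term A:
  start: add(mul(add(SSSZ, Z), SSSZ), mul(mul(Z, Z), add(Z, Z)))
  [1] add(mul(S(add(SSZ, Z)), SSSZ), mul(mul(Z, Z), add(Z, Z)))
  [2] add(add(SSSZ, mul(add(SSZ, Z), SSSZ)), mul(mul(Z, Z), add(Z, Z)))
  [3] add(S(add(SSZ, mul(add(SSZ, Z), SSSZ))), mul(mul(Z, Z), add(Z, Z)))
  [4] S(add(add(SSZ, mul(add(SSZ, Z), SSSZ)), mul(mul(Z, Z), add(Z, Z))))
  [5] S(add(S(add(SZ, mul(add(SSZ, Z), SSSZ))), mul(mul(Z, Z), add(Z, Z))))
  [6] S(S(add(add(SZ, mul(add(SSZ, Z), SSSZ)), mul(mul(Z, Z), add(Z, Z)))))
  [7] S(S(add(S(add(Z, mul(add(SSZ, Z), SSSZ))), mul(mul(Z, Z), add(Z, Z)))))
  [8] S(S(S(add(add(Z, mul(add(SSZ, Z), SSSZ)), mul(mul(Z, Z), add(Z, Z))))))
  [9] S(S(S(add(mul(add(SSZ, Z), SSSZ), mul(mul(Z, Z), add(Z, Z))))))
  [10] S(S(S(add(mul(S(add(SZ, Z)), SSSZ), mul(mul(Z, Z), add(Z, Z))))))
  [11] S(S(S(add(add(SSSZ, mul(add(SZ, Z), SSSZ)), mul(mul(Z, Z), add(Z, Z))))))
  [12] S(S(S(add(S(add(SSZ, mul(add(SZ, Z), SSSZ))), mul(mul(Z, Z), add(Z, Z))))))
  [13] S(S(S(S(add(add(SSZ, mul(add(SZ, Z), SSSZ)), mul(mul(Z, Z), add(Z, Z)))))))
  [14] S(S(S(S(add(S(add(SZ, mul(add(SZ, Z), SSSZ))), mul(mul(Z, Z), add(Z, Z)))))))
  [15] S(S(S(S(S(add(add(SZ, mul(add(SZ, Z), SSSZ)), mul(mul(Z, Z), add(Z, Z))))))))
  [16] S(S(S(S(S(add(S(add(Z, mul(add(SZ, Z), SSSZ))), mul(mul(Z, Z), add(Z, Z))))))))
  [17] S(S(S(S(S(S(add(add(Z, mul(add(SZ, Z), SSSZ)), mul(mul(Z, Z), add(Z, Z)))))))))
  [18] S(S(S(S(S(S(add(mul(add(SZ, Z), SSSZ), mul(mul(Z, Z), add(Z, Z)))))))))
  [19] S(S(S(S(S(S(add(mul(S(add(Z, Z)), SSSZ), mul(mul(Z, Z), add(Z, Z)))))))))
  [20] S(S(S(S(S(S(add(add(SSSZ, mul(add(Z, Z), SSSZ)), mul(mul(Z, Z), add(Z, Z)))))))))
  [21] S(S(S(S(S(S(add(S(add(SSZ, mul(add(Z, Z), SSSZ))), mul(mul(Z, Z), add(Z, Z)))))))))
  [22] S(S(S(S(S(S(S(add(add(SSZ, mul(add(Z, Z), SSSZ)), mul(mul(Z, Z), add(Z, Z))))))))))
  [23] S(S(S(S(S(S(S(add(S(add(SZ, mul(add(Z, Z), SSSZ))), mul(mul(Z, Z), add(Z, Z))))))))))
  [24] S(S(S(S(S(S(S(S(add(add(SZ, mul(add(Z, Z), SSSZ)), mul(mul(Z, Z), add(Z, Z)))))))))))
  [25] S(S(S(S(S(S(S(S(add(S(add(Z, mul(add(Z, Z), SSSZ))), mul(mul(Z, Z), add(Z, Z)))))))))))
  [26] S(S(S(S(S(S(S(S(S(add(add(Z, mul(add(Z, Z), SSSZ)), mul(mul(Z, Z), add(Z, Z))))))))))))
  [27] S(S(S(S(S(S(S(S(S(add(mul(add(Z, Z), SSSZ), mul(mul(Z, Z), add(Z, Z))))))))))))
  [28] S(S(S(S(S(S(S(S(S(add(mul(Z, SSSZ), mul(mul(Z, Z), add(Z, Z))))))))))))
  [29] S(S(S(S(S(S(S(S(S(add(Z, mul(mul(Z, Z), add(Z, Z))))))))))))
  [30] S(S(S(S(S(S(S(S(S(mul(mul(Z, Z), add(Z, Z)))))))))))
  [31] S(S(S(S(S(S(S(S(S(mul(Z, add(Z, Z)))))))))))
  [32] S^9(Z)

Term B:
  start: mul(add(mul(SSSZ, Z), mul(SZ, SSSZ)), add(add(SZ, SSZ), add(Z, Z)))
  [1] mul(add(add(Z, mul(SSZ, Z)), mul(SZ, SSSZ)), add(add(SZ, SSZ), add(Z, Z)))
  [2] mul(add(mul(SSZ, Z), mul(SZ, SSSZ)), add(add(SZ, SSZ), add(Z, Z)))
  [3] mul(add(add(Z, mul(SZ, Z)), mul(SZ, SSSZ)), add(add(SZ, SSZ), add(Z, Z)))
  [4] mul(add(mul(SZ, Z), mul(SZ, SSSZ)), add(add(SZ, SSZ), add(Z, Z)))
  [5] mul(add(add(Z, mul(Z, Z)), mul(SZ, SSSZ)), add(add(SZ, SSZ), add(Z, Z)))
  [6] mul(add(mul(Z, Z), mul(SZ, SSSZ)), add(add(SZ, SSZ), add(Z, Z)))
  [7] mul(add(Z, mul(SZ, SSSZ)), add(add(SZ, SSZ), add(Z, Z)))
  [8] mul(mul(SZ, SSSZ), add(add(SZ, SSZ), add(Z, Z)))
  [9] mul(add(SSSZ, mul(Z, SSSZ)), add(add(SZ, SSZ), add(Z, Z)))
  [10] mul(S(add(SSZ, mul(Z, SSSZ))), add(add(SZ, SSZ), add(Z, Z)))
  [11] add(add(add(SZ, SSZ), add(Z, Z)), mul(add(SSZ, mul(Z, SSSZ)), add(add(SZ, SSZ), add(Z, Z))))
  [12] add(add(S(add(Z, SSZ)), add(Z, Z)), mul(add(SSZ, mul(Z, SSSZ)), add(add(SZ, SSZ), add(Z, Z))))
  [13] add(S(add(add(Z, SSZ), add(Z, Z))), mul(add(SSZ, mul(Z, SSSZ)), add(add(SZ, SSZ), add(Z, Z))))
  [14] S(add(add(add(Z, SSZ), add(Z, Z)), mul(add(SSZ, mul(Z, SSSZ)), add(add(SZ, SSZ), add(Z, Z)))))
  [15] S(add(add(SSZ, add(Z, Z)), mul(add(SSZ, mul(Z, SSSZ)), add(add(SZ, SSZ), add(Z, Z)))))
  [16] S(add(S(add(SZ, add(Z, Z))), mul(add(SSZ, mul(Z, SSSZ)), add(add(SZ, SSZ), add(Z, Z)))))
  [17] S(S(add(add(SZ, add(Z, Z)), mul(add(SSZ, mul(Z, SSSZ)), add(add(SZ, SSZ), add(Z, Z))))))
  [18] S(S(add(S(add(Z, add(Z, Z))), mul(add(SSZ, mul(Z, SSSZ)), add(add(SZ, SSZ), add(Z, Z))))))
  [19] S(S(S(add(add(Z, add(Z, Z)), mul(add(SSZ, mul(Z, SSSZ)), add(add(SZ, SSZ), add(Z, Z)))))))
  [20] S(S(S(add(add(Z, Z), mul(add(SSZ, mul(Z, SSSZ)), add(add(SZ, SSZ), add(Z, Z)))))))
  [21] S(S(S(add(Z, mul(add(SSZ, mul(Z, SSSZ)), add(add(SZ, SSZ), add(Z, Z)))))))
  [22] S(S(S(mul(add(SSZ, mul(Z, SSSZ)), add(add(SZ, SSZ), add(Z, Z))))))
  [23] S(S(S(mul(S(add(SZ, mul(Z, SSSZ))), add(add(SZ, SSZ), add(Z, Z))))))
  [24] S(S(S(add(add(add(SZ, SSZ), add(Z, Z)), mul(add(SZ, mul(Z, SSSZ)), add(add(SZ, SSZ), add(Z, Z)))))))
  [25] S(S(S(add(add(S(add(Z, SSZ)), add(Z, Z)), mul(add(SZ, mul(Z, SSSZ)), add(add(SZ, SSZ), add(Z, Z)))))))
  [26] S(S(S(add(S(add(add(Z, SSZ), add(Z, Z))), mul(add(SZ, mul(Z, SSSZ)), add(add(SZ, SSZ), add(Z, Z)))))))
  [27] S(S(S(S(add(add(add(Z, SSZ), add(Z, Z)), mul(add(SZ, mul(Z, SSSZ)), add(add(SZ, SSZ), add(Z, Z))))))))
  [28] S(S(S(S(add(add(SSZ, add(Z, Z)), mul(add(SZ, mul(Z, SSSZ)), add(add(SZ, SSZ), add(Z, Z))))))))
  [29] S(S(S(S(add(S(add(SZ, add(Z, Z))), mul(add(SZ, mul(Z, SSSZ)), add(add(SZ, SSZ), add(Z, Z))))))))
  [30] S(S(S(S(S(add(add(SZ, add(Z, Z)), mul(add(SZ, mul(Z, SSSZ)), add(add(SZ, SSZ), add(Z, Z)))))))))
  [31] S(S(S(S(S(add(S(add(Z, add(Z, Z))), mul(add(SZ, mul(Z, SSSZ)), add(add(SZ, SSZ), add(Z, Z)))))))))
  [32] S(S(S(S(S(S(add(add(Z, add(Z, Z)), mul(add(SZ, mul(Z, SSSZ)), add(add(SZ, SSZ), add(Z, Z))))))))))
  [33] S(S(S(S(S(S(add(add(Z, Z), mul(add(SZ, mul(Z, SSSZ)), add(add(SZ, SSZ), add(Z, Z))))))))))
  [34] S(S(S(S(S(S(add(Z, mul(add(SZ, mul(Z, SSSZ)), add(add(SZ, SSZ), add(Z, Z))))))))))
  [35] S(S(S(S(S(S(mul(add(SZ, mul(Z, SSSZ)), add(add(SZ, SSZ), add(Z, Z)))))))))
  [36] S(S(S(S(S(S(mul(S(add(Z, mul(Z, SSSZ))), add(add(SZ, SSZ), add(Z, Z)))))))))
  [37] S(S(S(S(S(S(add(add(add(SZ, SSZ), add(Z, Z)), mul(add(Z, mul(Z, SSSZ)), add(add(SZ, SSZ), add(Z, Z))))))))))
  [38] S(S(S(S(S(S(add(add(S(add(Z, SSZ)), add(Z, Z)), mul(add(Z, mul(Z, SSSZ)), add(add(SZ, SSZ), add(Z, Z))))))))))
  [39] S(S(S(S(S(S(add(S(add(add(Z, SSZ), add(Z, Z))), mul(add(Z, mul(Z, SSSZ)), add(add(SZ, SSZ), add(Z, Z))))))))))
  [40] S(S(S(S(S(S(S(add(add(add(Z, SSZ), add(Z, Z)), mul(add(Z, mul(Z, SSSZ)), add(add(SZ, SSZ), add(Z, Z)))))))))))
  [41] S(S(S(S(S(S(S(add(add(SSZ, add(Z, Z)), mul(add(Z, mul(Z, SSSZ)), add(add(SZ, SSZ), add(Z, Z)))))))))))
  [42] S(S(S(S(S(S(S(add(S(add(SZ, add(Z, Z))), mul(add(Z, mul(Z, SSSZ)), add(add(SZ, SSZ), add(Z, Z)))))))))))
  [43] S(S(S(S(S(S(S(S(add(add(SZ, add(Z, Z)), mul(add(Z, mul(Z, SSSZ)), add(add(SZ, SSZ), add(Z, Z))))))))))))
  [44] S(S(S(S(S(S(S(S(add(S(add(Z, add(Z, Z))), mul(add(Z, mul(Z, SSSZ)), add(add(SZ, SSZ), add(Z, Z))))))))))))
  [45] S(S(S(S(S(S(S(S(S(add(add(Z, add(Z, Z)), mul(add(Z, mul(Z, SSSZ)), add(add(SZ, SSZ), add(Z, Z)))))))))))))
  [46] S(S(S(S(S(S(S(S(S(add(add(Z, Z), mul(add(Z, mul(Z, SSSZ)), add(add(SZ, SSZ), add(Z, Z)))))))))))))
  [47] S(S(S(S(S(S(S(S(S(add(Z, mul(add(Z, mul(Z, SSSZ)), add(add(SZ, SSZ), add(Z, Z)))))))))))))
  [48] S(S(S(S(S(S(S(S(S(mul(add(Z, mul(Z, SSSZ)), add(add(SZ, SSZ), add(Z, Z))))))))))))
  [49] S(S(S(S(S(S(S(S(S(mul(mul(Z, SSSZ), add(add(SZ, SSZ), add(Z, Z))))))))))))
  [50] S(S(S(S(S(S(S(S(S(mul(Z, add(add(SZ, SSZ), add(Z, Z))))))))))))
  [51] S^9(Z)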